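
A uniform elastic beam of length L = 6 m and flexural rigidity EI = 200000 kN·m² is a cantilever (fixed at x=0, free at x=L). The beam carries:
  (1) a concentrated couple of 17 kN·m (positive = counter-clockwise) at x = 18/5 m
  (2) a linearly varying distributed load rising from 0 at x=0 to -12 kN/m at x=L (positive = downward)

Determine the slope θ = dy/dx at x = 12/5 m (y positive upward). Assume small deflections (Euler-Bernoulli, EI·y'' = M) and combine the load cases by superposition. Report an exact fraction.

Load 1 — applied couple M₀=17 kN·m at a=18/5 m (b=L-a=12/5):
  θ_1 = M₀x/EI  [x≤a] = 17·(12/5)/200000 = 51/250000 rad
Load 2 — triangular load w₀=-12 kN/m (0→w₀ over full span):
  θ_2 = (w₀Lx²/4-w₀L²x/3-w₀x⁴/(24L))/EI = ((-12)·6·(12/5)²/4-(-12)·6²·(12/5)/3-(-12)·(12/5)⁴/(24·6))/200000 = 4779/3906250 rad
Superposition: θ = Σ θ_i = 44607/31250000 rad ≈ 0.001427 rad

θ(12/5) = 44607/31250000 rad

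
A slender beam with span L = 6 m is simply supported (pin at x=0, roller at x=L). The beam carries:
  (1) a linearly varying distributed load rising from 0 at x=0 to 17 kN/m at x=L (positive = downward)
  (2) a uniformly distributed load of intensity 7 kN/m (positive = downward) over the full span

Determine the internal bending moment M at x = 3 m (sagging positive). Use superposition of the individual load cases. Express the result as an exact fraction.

Load 1 — triangular load w₀=17 kN/m (0→w₀ over full span):
  M_1 = w₀Lx/6 - w₀x³/(6L) = 17·6·3/6 - 17·3³/(6·6) = 153/4 kN·m
Load 2 — uniform load w=7 kN/m over full span:
  M_2 = wx(L-x)/2 = 7·3·(6-3)/2 = 63/2 kN·m
Superposition: M = Σ M_i = 279/4 kN·m ≈ 69.750000 kN·m

M(3) = 279/4 kN·m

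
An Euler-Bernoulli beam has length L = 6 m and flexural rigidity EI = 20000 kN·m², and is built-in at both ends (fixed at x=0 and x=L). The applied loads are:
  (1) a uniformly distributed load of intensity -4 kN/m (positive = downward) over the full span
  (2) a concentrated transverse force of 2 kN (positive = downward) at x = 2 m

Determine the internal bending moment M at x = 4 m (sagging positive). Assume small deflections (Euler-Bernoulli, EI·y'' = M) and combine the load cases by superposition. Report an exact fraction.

M(4) = -104/27 kN·m

Load 1 — uniform load w=-4 kN/m over full span:
  M_1 = wLx/2 - wL²/12 - wx²/2 = (-4)·6·4/2 - (-4)·6²/12 - (-4)·4²/2 = -4 kN·m
Load 2 — point force P=2 kN at a=2 m (b=L-a=4):
  M_2 = Pa²(a+3b)(L-x)/L³ - Pa²b/L²  [x>a] = 2·2²·(2+3·4)·(6-4)/6³ - 2·2²·4/6² = 4/27 kN·m
Superposition: M = Σ M_i = -104/27 kN·m ≈ -3.851852 kN·m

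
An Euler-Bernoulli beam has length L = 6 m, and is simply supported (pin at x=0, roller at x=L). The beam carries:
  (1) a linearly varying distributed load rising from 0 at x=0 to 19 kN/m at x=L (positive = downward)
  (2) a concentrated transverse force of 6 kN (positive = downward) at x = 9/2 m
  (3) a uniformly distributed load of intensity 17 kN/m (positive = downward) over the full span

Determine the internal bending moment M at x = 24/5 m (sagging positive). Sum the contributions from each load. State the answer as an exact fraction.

M(24/5) = 10899/125 kN·m

Load 1 — triangular load w₀=19 kN/m (0→w₀ over full span):
  M_1 = w₀Lx/6 - w₀x³/(6L) = 19·6·(24/5)/6 - 19·(24/5)³/(6·6) = 4104/125 kN·m
Load 2 — point force P=6 kN at a=9/2 m (b=L-a=3/2):
  M_2 = Pa(L-x)/L  [x>a] = 6·(9/2)·(6-(24/5))/6 = 27/5 kN·m
Load 3 — uniform load w=17 kN/m over full span:
  M_3 = wx(L-x)/2 = 17·(24/5)·(6-(24/5))/2 = 1224/25 kN·m
Superposition: M = Σ M_i = 10899/125 kN·m ≈ 87.192000 kN·m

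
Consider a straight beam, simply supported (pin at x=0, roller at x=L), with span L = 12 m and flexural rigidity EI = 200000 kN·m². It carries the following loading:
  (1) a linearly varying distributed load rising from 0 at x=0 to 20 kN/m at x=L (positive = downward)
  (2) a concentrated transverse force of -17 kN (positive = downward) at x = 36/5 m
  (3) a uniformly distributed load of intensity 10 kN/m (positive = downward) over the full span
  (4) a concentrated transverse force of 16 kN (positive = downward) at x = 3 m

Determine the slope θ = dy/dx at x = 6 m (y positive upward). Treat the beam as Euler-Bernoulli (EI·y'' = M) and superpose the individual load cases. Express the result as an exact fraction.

θ(6) = -291/6250000 rad

Load 1 — triangular load w₀=20 kN/m (0→w₀ over full span):
  θ_1 = -w₀(7L⁴-30L²x²+15x⁴)/(360LEI) = -20·(7·12⁴-30·12²·6²+15·6⁴)/(360·12·200000) = -21/100000 rad
Load 2 — point force P=-17 kN at a=36/5 m (b=L-a=24/5):
  θ_2 = -Pb(L²-b²-3x²)/(6LEI)  [x≤a] = -(-17)·(24/5)·(12²-(24/5)²-3·6²)/(6·12·200000) = 459/6250000 rad
Load 3 — uniform load w=10 kN/m over full span:
  θ_3 = -w(L³-6Lx²+4x³)/(24EI) = -10·(12³-6·12·6²+4·6³)/(24·200000) = 0 rad
Load 4 — point force P=16 kN at a=3 m (b=L-a=9):
  θ_4 = -Pa(2L²-6Lx+3x²+a²)/(6LEI)  [x>a] = -16·3·(2·12²-6·12·6+3·6²+3²)/(6·12·200000) = 9/100000 rad
Superposition: θ = Σ θ_i = -291/6250000 rad ≈ -0.000047 rad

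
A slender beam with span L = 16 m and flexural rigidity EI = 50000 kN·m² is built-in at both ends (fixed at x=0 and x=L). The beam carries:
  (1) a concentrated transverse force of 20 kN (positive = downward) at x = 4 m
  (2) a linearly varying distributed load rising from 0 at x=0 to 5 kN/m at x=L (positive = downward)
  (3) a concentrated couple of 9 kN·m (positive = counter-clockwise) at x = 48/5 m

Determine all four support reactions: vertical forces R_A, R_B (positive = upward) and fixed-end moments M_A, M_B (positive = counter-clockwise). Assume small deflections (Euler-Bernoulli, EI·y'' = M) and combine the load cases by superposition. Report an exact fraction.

R_A = 5937/200 kN, M_A = 6791/75 kN·m, R_B = 6063/200 kN, M_B = -1948/25 kN·m

Load 1 — point force P=20 kN at a=4 m (b=L-a=12):
  R_A = Pb²(3a+b)/L³ = 20·12²·(3·4+12)/16³ = 135/8 kN
  M_A = Pab²/L² = 20·4·12²/16² = 45 kN·m
  R_B = Pa²(a+3b)/L³ = 20·4²·(4+3·12)/16³ = 25/8 kN
  M_B = -Pa²b/L² = -20·4²·12/16² = -15 kN·m
Load 2 — triangular load w₀=5 kN/m (0→w₀ over full span):
  R_A = 3w₀L/20 = 3·5·16/20 = 12 kN
  M_A = w₀L²/30 = 5·16²/30 = 128/3 kN·m
  R_B = 7w₀L/20 = 7·5·16/20 = 28 kN
  M_B = -w₀L²/20 = -5·16²/20 = -64 kN·m
Load 3 — applied couple M₀=9 kN·m at a=48/5 m (b=L-a=32/5):
  R_A = 6M₀ab/L³ = 6·9·(48/5)·(32/5)/16³ = 81/100 kN
  M_A = M₀b(2a-b)/L² = 9·(32/5)·(2·(48/5)-(32/5))/16² = 72/25 kN·m
  R_B = -6M₀ab/L³ = -6·9·(48/5)·(32/5)/16³ = -81/100 kN
  M_B = M₀a(2b-a)/L² = 9·(48/5)·(2·(32/5)-(48/5))/16² = 27/25 kN·m
Superposition: R_A = 5937/200 kN, M_A = 6791/75 kN·m, R_B = 6063/200 kN, M_B = -1948/25 kN·m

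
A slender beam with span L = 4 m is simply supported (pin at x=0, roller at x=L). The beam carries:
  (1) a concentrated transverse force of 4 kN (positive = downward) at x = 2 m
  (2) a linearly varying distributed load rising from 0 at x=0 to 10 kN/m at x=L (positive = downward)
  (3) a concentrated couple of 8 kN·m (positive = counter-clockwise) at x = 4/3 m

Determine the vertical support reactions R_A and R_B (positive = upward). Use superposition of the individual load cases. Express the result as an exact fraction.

Load 1 — point force P=4 kN at a=2 m (b=L-a=2):
  R_A = Pb/L = 4·2/4 = 2 kN
  R_B = Pa/L = 4·2/4 = 2 kN
Load 2 — triangular load w₀=10 kN/m (0→w₀ over full span):
  R_A = w₀L/6 = 10·4/6 = 20/3 kN
  R_B = w₀L/3 = 10·4/3 = 40/3 kN
Load 3 — applied couple M₀=8 kN·m at a=4/3 m (b=L-a=8/3):
  R_A = M₀/L = 8/4 = 2 kN
  R_B = -M₀/L = -8/4 = -2 kN
Superposition: R_A = 32/3 kN, R_B = 40/3 kN

R_A = 32/3 kN, R_B = 40/3 kN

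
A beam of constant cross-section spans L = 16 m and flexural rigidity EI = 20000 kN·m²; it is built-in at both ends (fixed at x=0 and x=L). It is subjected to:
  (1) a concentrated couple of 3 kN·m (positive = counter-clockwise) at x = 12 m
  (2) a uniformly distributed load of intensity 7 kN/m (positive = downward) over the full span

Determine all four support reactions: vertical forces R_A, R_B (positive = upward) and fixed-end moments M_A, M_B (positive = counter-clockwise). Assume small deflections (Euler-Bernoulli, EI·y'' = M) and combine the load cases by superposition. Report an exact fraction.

Load 1 — applied couple M₀=3 kN·m at a=12 m (b=L-a=4):
  R_A = 6M₀ab/L³ = 6·3·12·4/16³ = 27/128 kN
  M_A = M₀b(2a-b)/L² = 3·4·(2·12-4)/16² = 15/16 kN·m
  R_B = -6M₀ab/L³ = -6·3·12·4/16³ = -27/128 kN
  M_B = M₀a(2b-a)/L² = 3·12·(2·4-12)/16² = -9/16 kN·m
Load 2 — uniform load w=7 kN/m over full span:
  R_A = wL/2 = 7·16/2 = 56 kN
  M_A = wL²/12 = 7·16²/12 = 448/3 kN·m
  R_B = wL/2 = 7·16/2 = 56 kN
  M_B = -wL²/12 = -7·16²/12 = -448/3 kN·m
Superposition: R_A = 7195/128 kN, M_A = 7213/48 kN·m, R_B = 7141/128 kN, M_B = -7195/48 kN·m

R_A = 7195/128 kN, M_A = 7213/48 kN·m, R_B = 7141/128 kN, M_B = -7195/48 kN·m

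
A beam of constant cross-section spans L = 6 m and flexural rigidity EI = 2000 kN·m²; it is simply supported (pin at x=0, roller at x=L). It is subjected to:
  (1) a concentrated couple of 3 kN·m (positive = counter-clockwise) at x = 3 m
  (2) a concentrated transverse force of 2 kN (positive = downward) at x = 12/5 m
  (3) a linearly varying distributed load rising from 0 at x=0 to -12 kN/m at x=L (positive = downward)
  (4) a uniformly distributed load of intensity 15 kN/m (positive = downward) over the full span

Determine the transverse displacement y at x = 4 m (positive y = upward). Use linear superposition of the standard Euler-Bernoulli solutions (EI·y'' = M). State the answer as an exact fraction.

y(4) = -101623/1500000 m

Load 1 — applied couple M₀=3 kN·m at a=3 m (b=L-a=3):
  y_1 = (M₀x³/(6L)-M₀(x-a)²/2+C₁x)/EI  [x>a] with C₁=M₀(3b²-L²)/(6L)=-3/4 = (3·4³/(6·6)-3·(4-3)²/2+(-3/4)·4)/2000 = 1/2400 m
Load 2 — point force P=2 kN at a=12/5 m (b=L-a=18/5):
  y_2 = -Pa(L-x)(2Lx-a²-x²)/(6LEI)  [x>a] = -2·(12/5)·(6-4)·(2·6·4-(12/5)²-4²)/(6·6·2000) = -164/46875 m
Load 3 — triangular load w₀=-12 kN/m (0→w₀ over full span):
  y_3 = -w₀x(7L⁴-10L²x²+3x⁴)/(360LEI) = -(-12)·4·(7·6⁴-10·6²·4²+3·4⁴)/(360·6·2000) = 17/375 m
Load 4 — uniform load w=15 kN/m over full span:
  y_4 = -wx(L³-2Lx²+x³)/(24EI) = -15·4·(6³-2·6·4²+4³)/(24·2000) = -11/100 m
Superposition: y = Σ y_i = -101623/1500000 m ≈ -0.067749 m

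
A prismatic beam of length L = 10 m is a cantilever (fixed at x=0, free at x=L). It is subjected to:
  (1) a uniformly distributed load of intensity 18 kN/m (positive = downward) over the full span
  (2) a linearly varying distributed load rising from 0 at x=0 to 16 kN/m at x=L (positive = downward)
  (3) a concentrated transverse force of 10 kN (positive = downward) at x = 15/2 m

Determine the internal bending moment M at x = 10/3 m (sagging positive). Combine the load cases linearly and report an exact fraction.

Load 1 — uniform load w=18 kN/m over full span:
  M_1 = -w(L-x)²/2 = -18·(10-(10/3))²/2 = -400 kN·m
Load 2 — triangular load w₀=16 kN/m (0→w₀ over full span):
  M_2 = w₀Lx/2 - w₀L²/3 - w₀x³/(6L) = 16·10·(10/3)/2 - 16·10²/3 - 16·(10/3)³/(6·10) = -22400/81 kN·m
Load 3 — point force P=10 kN at a=15/2 m (b=L-a=5/2):
  M_3 = -P(a-x)  [x≤a] = -10·((15/2)-(10/3)) = -125/3 kN·m
Superposition: M = Σ M_i = -58175/81 kN·m ≈ -718.209877 kN·m

M(10/3) = -58175/81 kN·m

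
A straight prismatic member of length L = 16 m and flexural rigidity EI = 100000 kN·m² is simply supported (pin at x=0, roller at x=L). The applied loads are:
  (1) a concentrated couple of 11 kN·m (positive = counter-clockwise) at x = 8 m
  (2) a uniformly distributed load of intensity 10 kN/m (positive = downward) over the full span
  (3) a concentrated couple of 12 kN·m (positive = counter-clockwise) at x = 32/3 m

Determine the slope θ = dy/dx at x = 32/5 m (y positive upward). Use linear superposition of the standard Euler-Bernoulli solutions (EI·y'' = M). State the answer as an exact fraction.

Load 1 — applied couple M₀=11 kN·m at a=8 m (b=L-a=8):
  θ_1 = (M₀x²/(2L)+C₁)/EI  [x≤a] with C₁=M₀(3b²-L²)/(6L)=-22/3 = (11·(32/5)²/(2·16)+(-22/3))/100000 = 253/3750000 rad
Load 2 — uniform load w=10 kN/m over full span:
  θ_2 = -w(L³-6Lx²+4x³)/(24EI) = -10·(16³-6·16·(32/5)²+4·(32/5)³)/(24·100000) = -1184/234375 rad
Load 3 — applied couple M₀=12 kN·m at a=32/3 m (b=L-a=16/3):
  θ_3 = (M₀x²/(2L)+C₁)/EI  [x≤a] with C₁=M₀(3b²-L²)/(6L)=-64/3 = (12·(32/5)²/(2·16)+(-64/3))/100000 = -14/234375 rad
Superposition: θ = Σ θ_i = -1261/250000 rad ≈ -0.005044 rad

θ(32/5) = -1261/250000 rad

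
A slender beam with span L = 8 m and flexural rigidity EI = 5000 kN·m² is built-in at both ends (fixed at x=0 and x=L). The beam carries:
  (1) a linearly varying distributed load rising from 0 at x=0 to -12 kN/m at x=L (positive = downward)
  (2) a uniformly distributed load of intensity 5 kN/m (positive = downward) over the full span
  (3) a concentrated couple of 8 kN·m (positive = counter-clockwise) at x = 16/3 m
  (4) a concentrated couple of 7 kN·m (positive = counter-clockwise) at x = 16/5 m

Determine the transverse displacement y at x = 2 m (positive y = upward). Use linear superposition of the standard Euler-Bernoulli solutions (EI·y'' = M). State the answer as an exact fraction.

y(2) = -13/56250 m

Load 1 — triangular load w₀=-12 kN/m (0→w₀ over full span):
  y_1 = -w₀x²(L-x)²(x+2L)/(120LEI) = -(-12)·2²·(8-2)²·(2+2·8)/(120·8·5000) = 81/12500 m
Load 2 — uniform load w=5 kN/m over full span:
  y_2 = -wx²(L-x)²/(24EI) = -5·2²·(8-2)²/(24·5000) = -3/500 m
Load 3 — applied couple M₀=8 kN·m at a=16/3 m (b=L-a=8/3):
  y_3 = (R_Ax³/6 - M_Ax²/2)/EI  [x≤a] with R_A=4/3, M_A=8/3 = ((4/3)·2³/6 - (8/3)·2²/2)/5000 = -4/5625 m
Load 4 — applied couple M₀=7 kN·m at a=16/5 m (b=L-a=24/5):
  y_4 = (R_Ax³/6 - M_Ax²/2)/EI  [x≤a] with R_A=63/50, M_A=21/25 = ((63/50)·2³/6 - (21/25)·2²/2)/5000 = 0 m
Superposition: y = Σ y_i = -13/56250 m ≈ -0.000231 m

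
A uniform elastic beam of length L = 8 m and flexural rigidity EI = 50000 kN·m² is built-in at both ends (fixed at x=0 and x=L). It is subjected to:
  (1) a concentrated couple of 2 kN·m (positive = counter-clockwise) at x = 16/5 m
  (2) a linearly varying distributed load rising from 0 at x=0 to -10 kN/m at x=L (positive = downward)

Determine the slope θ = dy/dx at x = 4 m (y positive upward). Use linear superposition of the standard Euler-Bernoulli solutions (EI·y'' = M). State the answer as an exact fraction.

Load 1 — applied couple M₀=2 kN·m at a=16/5 m (b=L-a=24/5):
  θ_1 = (R_Ax²/2 - M_Ax - M₀(x-a))/EI  [x>a] with R_A=9/25, M_A=6/25 = ((9/25)·4²/2 - (6/25)·4 - 2·(4-(16/5)))/50000 = 1/156250 rad
Load 2 — triangular load w₀=-10 kN/m (0→w₀ over full span):
  θ_2 = -w₀(2x(L-x)(L-2x)(x+2L)+x²(L-x)²)/(120LEI) = -(-10)·(2·4·(8-4)·(8-2·4)·(4+2·8)+4²·(8-4)²)/(120·8·50000) = 1/18750 rad
Superposition: θ = Σ θ_i = 14/234375 rad ≈ 0.000060 rad

θ(4) = 14/234375 rad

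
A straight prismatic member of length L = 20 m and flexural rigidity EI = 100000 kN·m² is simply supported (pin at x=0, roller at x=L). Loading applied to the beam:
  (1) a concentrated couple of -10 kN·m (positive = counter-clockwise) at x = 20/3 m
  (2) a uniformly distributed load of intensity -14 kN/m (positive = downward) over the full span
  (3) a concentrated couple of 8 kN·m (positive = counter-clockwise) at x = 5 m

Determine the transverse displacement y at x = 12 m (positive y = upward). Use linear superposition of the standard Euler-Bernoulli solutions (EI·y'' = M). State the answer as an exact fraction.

y(12) = 156263/562500 m

Load 1 — applied couple M₀=-10 kN·m at a=20/3 m (b=L-a=40/3):
  y_1 = (M₀x³/(6L)-M₀(x-a)²/2+C₁x)/EI  [x>a] with C₁=M₀(3b²-L²)/(6L)=-100/9 = ((-10)·12³/(6·20)-(-10)·(12-(20/3))²/2+(-100/9)·12)/100000 = -38/28125 m
Load 2 — uniform load w=-14 kN/m over full span:
  y_2 = -wx(L³-2Lx²+x³)/(24EI) = -(-14)·12·(20³-2·20·12²+12³)/(24·100000) = 868/3125 m
Load 3 — applied couple M₀=8 kN·m at a=5 m (b=L-a=15):
  y_3 = (M₀x³/(6L)-M₀(x-a)²/2+C₁x)/EI  [x>a] with C₁=M₀(3b²-L²)/(6L)=55/3 = (8·12³/(6·20)-8·(12-5)²/2+(55/3)·12)/100000 = 87/62500 m
Superposition: y = Σ y_i = 156263/562500 m ≈ 0.277801 m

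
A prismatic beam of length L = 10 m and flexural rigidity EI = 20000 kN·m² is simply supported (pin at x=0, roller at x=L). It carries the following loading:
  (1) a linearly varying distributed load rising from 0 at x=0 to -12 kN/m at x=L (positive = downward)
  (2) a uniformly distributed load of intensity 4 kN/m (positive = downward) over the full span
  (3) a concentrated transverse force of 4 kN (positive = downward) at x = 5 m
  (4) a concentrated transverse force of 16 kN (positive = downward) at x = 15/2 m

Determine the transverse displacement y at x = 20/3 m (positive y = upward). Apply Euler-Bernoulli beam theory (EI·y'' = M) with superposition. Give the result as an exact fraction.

Load 1 — triangular load w₀=-12 kN/m (0→w₀ over full span):
  y_1 = -w₀x(7L⁴-10L²x²+3x⁴)/(360LEI) = -(-12)·(20/3)·(7·10⁴-10·10²·(20/3)²+3·(20/3)⁴)/(360·10·20000) = 17/486 m
Load 2 — uniform load w=4 kN/m over full span:
  y_2 = -wx(L³-2Lx²+x³)/(24EI) = -4·(20/3)·(10³-2·10·(20/3)²+(20/3)³)/(24·20000) = -11/486 m
Load 3 — point force P=4 kN at a=5 m (b=L-a=5):
  y_3 = -Pa(L-x)(2Lx-a²-x²)/(6LEI)  [x>a] = -4·5·(10-(20/3))·(2·10·(20/3)-5²-(20/3)²)/(6·10·20000) = -23/6480 m
Load 4 — point force P=16 kN at a=15/2 m (b=L-a=5/2):
  y_4 = -Pbx(L²-b²-x²)/(6LEI)  [x≤a] = -16·(5/2)·(20/3)·(10²-(5/2)²-(20/3)²)/(6·10·20000) = -71/6480 m
Superposition: y = Σ y_i = -7/3240 m ≈ -0.002160 m

y(20/3) = -7/3240 m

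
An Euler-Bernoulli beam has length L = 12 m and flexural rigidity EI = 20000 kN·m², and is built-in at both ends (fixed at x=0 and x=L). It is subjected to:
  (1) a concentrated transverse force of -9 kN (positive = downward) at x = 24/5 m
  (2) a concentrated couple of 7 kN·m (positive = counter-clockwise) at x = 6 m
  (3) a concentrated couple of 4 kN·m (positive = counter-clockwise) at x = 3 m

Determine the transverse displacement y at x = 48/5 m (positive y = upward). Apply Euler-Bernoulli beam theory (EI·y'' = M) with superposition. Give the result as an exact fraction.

Load 1 — point force P=-9 kN at a=24/5 m (b=L-a=36/5):
  y_1 = -Pa²(L-x)²(3bL-(3b+a)(L-x))/(6L³EI)  [x>a] = -(-9)·(24/5)²·(12-(48/5))²·(3·(36/5)·12-(3·(36/5)+(24/5))·(12-(48/5)))/(6·12³·20000) = 11016/9765625 m
Load 2 — applied couple M₀=7 kN·m at a=6 m (b=L-a=6):
  y_2 = (R_Ax³/6 - M_Ax²/2 - M₀(x-a)²/2)/EI  [x>a] with R_A=7/8, M_A=7/4 = ((7/8)·(48/5)³/6 - (7/4)·(48/5)²/2 - 7·((48/5)-6)²/2)/20000 = 189/1250000 m
Load 3 — applied couple M₀=4 kN·m at a=3 m (b=L-a=9):
  y_3 = (R_Ax³/6 - M_Ax²/2 - M₀(x-a)²/2)/EI  [x>a] with R_A=3/8, M_A=-3/4 = ((3/8)·(48/5)³/6 - (-3/4)·(48/5)²/2 - 4·((48/5)-3)²/2)/20000 = 171/1250000 m
Superposition: y = Σ y_i = 27657/19531250 m ≈ 0.001416 m

y(48/5) = 27657/19531250 m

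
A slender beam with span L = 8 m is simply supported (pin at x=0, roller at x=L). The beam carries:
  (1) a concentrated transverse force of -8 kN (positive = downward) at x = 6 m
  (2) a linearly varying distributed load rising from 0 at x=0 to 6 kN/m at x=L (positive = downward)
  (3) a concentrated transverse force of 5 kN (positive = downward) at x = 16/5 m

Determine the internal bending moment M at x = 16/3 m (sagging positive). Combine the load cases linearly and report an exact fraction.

M(16/3) = 496/27 kN·m

Load 1 — point force P=-8 kN at a=6 m (b=L-a=2):
  M_1 = Pbx/L  [x≤a] = (-8)·2·(16/3)/8 = -32/3 kN·m
Load 2 — triangular load w₀=6 kN/m (0→w₀ over full span):
  M_2 = w₀Lx/6 - w₀x³/(6L) = 6·8·(16/3)/6 - 6·(16/3)³/(6·8) = 640/27 kN·m
Load 3 — point force P=5 kN at a=16/5 m (b=L-a=24/5):
  M_3 = Pa(L-x)/L  [x>a] = 5·(16/5)·(8-(16/3))/8 = 16/3 kN·m
Superposition: M = Σ M_i = 496/27 kN·m ≈ 18.370370 kN·m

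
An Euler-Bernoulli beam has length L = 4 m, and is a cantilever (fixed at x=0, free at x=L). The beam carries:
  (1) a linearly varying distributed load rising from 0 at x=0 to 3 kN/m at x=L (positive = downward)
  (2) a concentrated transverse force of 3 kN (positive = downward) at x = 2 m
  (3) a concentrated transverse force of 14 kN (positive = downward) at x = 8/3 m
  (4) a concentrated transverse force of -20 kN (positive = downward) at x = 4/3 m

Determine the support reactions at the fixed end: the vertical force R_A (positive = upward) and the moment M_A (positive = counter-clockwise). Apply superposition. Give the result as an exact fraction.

Load 1 — triangular load w₀=3 kN/m (0→w₀ over full span):
  R_A = w₀L/2 = 3·4/2 = 6 kN
  M_A = w₀L²/3 = 3·4²/3 = 16 kN·m
Load 2 — point force P=3 kN at a=2 m (b=L-a=2):
  R_A = P = 3 kN
  M_A = Pa = 3·2 = 6 kN·m
Load 3 — point force P=14 kN at a=8/3 m (b=L-a=4/3):
  R_A = P = 14 kN
  M_A = Pa = 14·(8/3) = 112/3 kN·m
Load 4 — point force P=-20 kN at a=4/3 m (b=L-a=8/3):
  R_A = P = (-20) = -20 kN
  M_A = Pa = (-20)·(4/3) = -80/3 kN·m
Superposition: R_A = 3 kN, M_A = 98/3 kN·m

R_A = 3 kN, M_A = 98/3 kN·m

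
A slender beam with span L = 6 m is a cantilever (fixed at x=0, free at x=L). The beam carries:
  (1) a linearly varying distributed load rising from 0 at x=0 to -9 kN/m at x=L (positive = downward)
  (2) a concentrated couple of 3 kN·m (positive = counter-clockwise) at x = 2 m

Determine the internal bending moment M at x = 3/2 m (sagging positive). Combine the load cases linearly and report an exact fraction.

M(3/2) = 2283/32 kN·m

Load 1 — triangular load w₀=-9 kN/m (0→w₀ over full span):
  M_1 = w₀Lx/2 - w₀L²/3 - w₀x³/(6L) = (-9)·6·(3/2)/2 - (-9)·6²/3 - (-9)·(3/2)³/(6·6) = 2187/32 kN·m
Load 2 — applied couple M₀=3 kN·m at a=2 m (b=L-a=4):
  M_2 = M₀  [x≤a] = 3 = 3 kN·m
Superposition: M = Σ M_i = 2283/32 kN·m ≈ 71.343750 kN·m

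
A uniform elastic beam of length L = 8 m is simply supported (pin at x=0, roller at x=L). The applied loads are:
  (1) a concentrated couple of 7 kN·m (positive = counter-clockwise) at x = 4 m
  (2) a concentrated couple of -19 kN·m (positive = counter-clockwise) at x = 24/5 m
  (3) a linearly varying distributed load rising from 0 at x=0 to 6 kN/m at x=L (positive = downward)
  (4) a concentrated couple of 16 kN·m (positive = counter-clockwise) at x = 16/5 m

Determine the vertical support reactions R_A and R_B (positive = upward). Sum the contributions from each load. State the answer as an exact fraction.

Load 1 — applied couple M₀=7 kN·m at a=4 m (b=L-a=4):
  R_A = M₀/L = 7/8 kN
  R_B = -M₀/L = -7/8 kN
Load 2 — applied couple M₀=-19 kN·m at a=24/5 m (b=L-a=16/5):
  R_A = M₀/L = (-19)/8 = -19/8 kN
  R_B = -M₀/L = -(-19)/8 = 19/8 kN
Load 3 — triangular load w₀=6 kN/m (0→w₀ over full span):
  R_A = w₀L/6 = 6·8/6 = 8 kN
  R_B = w₀L/3 = 6·8/3 = 16 kN
Load 4 — applied couple M₀=16 kN·m at a=16/5 m (b=L-a=24/5):
  R_A = M₀/L = 16/8 = 2 kN
  R_B = -M₀/L = -16/8 = -2 kN
Superposition: R_A = 17/2 kN, R_B = 31/2 kN

R_A = 17/2 kN, R_B = 31/2 kN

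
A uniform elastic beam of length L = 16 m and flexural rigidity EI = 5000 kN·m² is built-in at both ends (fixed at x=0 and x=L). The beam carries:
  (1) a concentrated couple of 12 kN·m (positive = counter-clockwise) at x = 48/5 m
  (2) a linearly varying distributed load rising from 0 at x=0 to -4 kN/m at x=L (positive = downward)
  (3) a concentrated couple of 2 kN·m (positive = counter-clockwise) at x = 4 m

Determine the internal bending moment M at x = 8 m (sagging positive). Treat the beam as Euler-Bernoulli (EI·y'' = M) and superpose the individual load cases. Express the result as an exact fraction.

M(8) = -511/30 kN·m

Load 1 — applied couple M₀=12 kN·m at a=48/5 m (b=L-a=32/5):
  M_1 = R_Ax - M_A  [x≤a] with R_A=27/25, M_A=96/25 = (27/25)·8 - (96/25) = 24/5 kN·m
Load 2 — triangular load w₀=-4 kN/m (0→w₀ over full span):
  M_2 = 3w₀Lx/20 - w₀L²/30 - w₀x³/(6L) = 3·(-4)·16·8/20 - (-4)·16²/30 - (-4)·8³/(6·16) = -64/3 kN·m
Load 3 — applied couple M₀=2 kN·m at a=4 m (b=L-a=12):
  M_3 = R_Ax - M_A - M₀  [x>a] with R_A=9/64, M_A=-3/8 = (9/64)·8 - (-3/8) - 2 = -1/2 kN·m
Superposition: M = Σ M_i = -511/30 kN·m ≈ -17.033333 kN·m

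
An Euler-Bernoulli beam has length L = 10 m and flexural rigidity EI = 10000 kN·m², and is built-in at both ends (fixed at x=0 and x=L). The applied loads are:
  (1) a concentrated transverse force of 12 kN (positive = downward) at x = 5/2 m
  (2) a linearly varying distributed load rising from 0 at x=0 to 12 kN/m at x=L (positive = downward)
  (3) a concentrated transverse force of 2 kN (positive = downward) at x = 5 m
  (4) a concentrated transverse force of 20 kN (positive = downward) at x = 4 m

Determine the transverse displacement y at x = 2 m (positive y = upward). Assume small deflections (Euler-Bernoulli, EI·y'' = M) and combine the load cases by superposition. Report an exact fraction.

y(2) = -36167/3000000 m

Load 1 — point force P=12 kN at a=5/2 m (b=L-a=15/2):
  y_1 = -Pb²x²(3aL-(3a+b)x)/(6L³EI)  [x≤a] = -12·(15/2)²·2²·(3·(5/2)·10-(3·(5/2)+(15/2))·2)/(6·10³·10000) = -81/40000 m
Load 2 — triangular load w₀=12 kN/m (0→w₀ over full span):
  y_2 = -w₀x²(L-x)²(x+2L)/(120LEI) = -12·2²·(10-2)²·(2+2·10)/(120·10·10000) = -88/15625 m
Load 3 — point force P=2 kN at a=5 m (b=L-a=5):
  y_3 = -Pb²x²(3aL-(3a+b)x)/(6L³EI)  [x≤a] = -2·5²·2²·(3·5·10-(3·5+5)·2)/(6·10³·10000) = -11/30000 m
Load 4 — point force P=20 kN at a=4 m (b=L-a=6):
  y_4 = -Pb²x²(3aL-(3a+b)x)/(6L³EI)  [x≤a] = -20·6²·2²·(3·4·10-(3·4+6)·2)/(6·10³·10000) = -63/15625 m
Superposition: y = Σ y_i = -36167/3000000 m ≈ -0.012056 m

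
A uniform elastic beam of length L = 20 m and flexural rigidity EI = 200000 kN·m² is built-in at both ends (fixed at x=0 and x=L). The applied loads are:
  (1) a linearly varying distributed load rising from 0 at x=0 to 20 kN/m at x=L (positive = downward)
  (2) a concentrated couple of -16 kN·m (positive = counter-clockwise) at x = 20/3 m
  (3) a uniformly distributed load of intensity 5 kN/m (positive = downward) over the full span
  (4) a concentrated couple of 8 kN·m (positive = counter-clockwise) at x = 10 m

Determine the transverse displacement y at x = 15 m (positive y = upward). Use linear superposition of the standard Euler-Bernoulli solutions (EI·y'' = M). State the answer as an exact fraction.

y(15) = -2723/144000 m

Load 1 — triangular load w₀=20 kN/m (0→w₀ over full span):
  y_1 = -w₀x²(L-x)²(x+2L)/(120LEI) = -20·15²·(20-15)²·(15+2·20)/(120·20·200000) = -33/2560 m
Load 2 — applied couple M₀=-16 kN·m at a=20/3 m (b=L-a=40/3):
  y_2 = (R_Ax³/6 - M_Ax²/2 - M₀(x-a)²/2)/EI  [x>a] with R_A=-16/15, M_A=0 = ((-16/15)·15³/6 - 0·15²/2 - (-16)·(15-(20/3))²/2)/200000 = -1/4500 m
Load 3 — uniform load w=5 kN/m over full span:
  y_3 = -wx²(L-x)²/(24EI) = -5·15²·(20-15)²/(24·200000) = -3/512 m
Load 4 — applied couple M₀=8 kN·m at a=10 m (b=L-a=10):
  y_4 = (R_Ax³/6 - M_Ax²/2 - M₀(x-a)²/2)/EI  [x>a] with R_A=3/5, M_A=2 = ((3/5)·15³/6 - 2·15²/2 - 8·(15-10)²/2)/200000 = 1/16000 m
Superposition: y = Σ y_i = -2723/144000 m ≈ -0.018910 m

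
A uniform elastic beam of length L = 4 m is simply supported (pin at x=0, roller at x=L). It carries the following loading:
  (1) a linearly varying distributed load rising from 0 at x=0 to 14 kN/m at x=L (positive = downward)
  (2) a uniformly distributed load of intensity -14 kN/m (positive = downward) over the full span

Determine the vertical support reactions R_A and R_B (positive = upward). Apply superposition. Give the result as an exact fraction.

Load 1 — triangular load w₀=14 kN/m (0→w₀ over full span):
  R_A = w₀L/6 = 14·4/6 = 28/3 kN
  R_B = w₀L/3 = 14·4/3 = 56/3 kN
Load 2 — uniform load w=-14 kN/m over full span:
  R_A = wL/2 = (-14)·4/2 = -28 kN
  R_B = wL/2 = (-14)·4/2 = -28 kN
Superposition: R_A = -56/3 kN, R_B = -28/3 kN

R_A = -56/3 kN, R_B = -28/3 kN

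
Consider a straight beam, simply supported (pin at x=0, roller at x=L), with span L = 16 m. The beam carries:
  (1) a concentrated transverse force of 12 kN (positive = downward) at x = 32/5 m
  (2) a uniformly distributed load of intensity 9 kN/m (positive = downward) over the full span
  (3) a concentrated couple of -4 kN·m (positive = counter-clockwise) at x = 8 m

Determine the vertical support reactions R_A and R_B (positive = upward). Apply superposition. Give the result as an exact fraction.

Load 1 — point force P=12 kN at a=32/5 m (b=L-a=48/5):
  R_A = Pb/L = 12·(48/5)/16 = 36/5 kN
  R_B = Pa/L = 12·(32/5)/16 = 24/5 kN
Load 2 — uniform load w=9 kN/m over full span:
  R_A = wL/2 = 9·16/2 = 72 kN
  R_B = wL/2 = 9·16/2 = 72 kN
Load 3 — applied couple M₀=-4 kN·m at a=8 m (b=L-a=8):
  R_A = M₀/L = (-4)/16 = -1/4 kN
  R_B = -M₀/L = -(-4)/16 = 1/4 kN
Superposition: R_A = 1579/20 kN, R_B = 1541/20 kN

R_A = 1579/20 kN, R_B = 1541/20 kN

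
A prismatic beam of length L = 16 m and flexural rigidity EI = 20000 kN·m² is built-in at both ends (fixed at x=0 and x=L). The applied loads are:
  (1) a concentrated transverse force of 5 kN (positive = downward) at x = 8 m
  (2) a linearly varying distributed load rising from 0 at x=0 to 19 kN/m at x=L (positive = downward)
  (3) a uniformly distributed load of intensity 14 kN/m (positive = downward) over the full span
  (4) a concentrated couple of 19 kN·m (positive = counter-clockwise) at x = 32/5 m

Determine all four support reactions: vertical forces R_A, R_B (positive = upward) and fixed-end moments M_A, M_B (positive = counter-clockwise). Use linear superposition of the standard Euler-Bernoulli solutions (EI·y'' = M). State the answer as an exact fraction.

Load 1 — point force P=5 kN at a=8 m (b=L-a=8):
  R_A = Pb²(3a+b)/L³ = 5·8²·(3·8+8)/16³ = 5/2 kN
  M_A = Pab²/L² = 5·8·8²/16² = 10 kN·m
  R_B = Pa²(a+3b)/L³ = 5·8²·(8+3·8)/16³ = 5/2 kN
  M_B = -Pa²b/L² = -5·8²·8/16² = -10 kN·m
Load 2 — triangular load w₀=19 kN/m (0→w₀ over full span):
  R_A = 3w₀L/20 = 3·19·16/20 = 228/5 kN
  M_A = w₀L²/30 = 19·16²/30 = 2432/15 kN·m
  R_B = 7w₀L/20 = 7·19·16/20 = 532/5 kN
  M_B = -w₀L²/20 = -19·16²/20 = -1216/5 kN·m
Load 3 — uniform load w=14 kN/m over full span:
  R_A = wL/2 = 14·16/2 = 112 kN
  M_A = wL²/12 = 14·16²/12 = 896/3 kN·m
  R_B = wL/2 = 14·16/2 = 112 kN
  M_B = -wL²/12 = -14·16²/12 = -896/3 kN·m
Load 4 — applied couple M₀=19 kN·m at a=32/5 m (b=L-a=48/5):
  R_A = 6M₀ab/L³ = 6·19·(32/5)·(48/5)/16³ = 171/100 kN
  M_A = M₀b(2a-b)/L² = 19·(48/5)·(2·(32/5)-(48/5))/16² = 57/25 kN·m
  R_B = -6M₀ab/L³ = -6·19·(32/5)·(48/5)/16³ = -171/100 kN
  M_B = M₀a(2b-a)/L² = 19·(32/5)·(2·(48/5)-(32/5))/16² = 152/25 kN·m
Superposition: R_A = 16181/100 kN, M_A = 11827/25 kN·m, R_B = 21919/100 kN, M_B = -40934/75 kN·m

R_A = 16181/100 kN, M_A = 11827/25 kN·m, R_B = 21919/100 kN, M_B = -40934/75 kN·m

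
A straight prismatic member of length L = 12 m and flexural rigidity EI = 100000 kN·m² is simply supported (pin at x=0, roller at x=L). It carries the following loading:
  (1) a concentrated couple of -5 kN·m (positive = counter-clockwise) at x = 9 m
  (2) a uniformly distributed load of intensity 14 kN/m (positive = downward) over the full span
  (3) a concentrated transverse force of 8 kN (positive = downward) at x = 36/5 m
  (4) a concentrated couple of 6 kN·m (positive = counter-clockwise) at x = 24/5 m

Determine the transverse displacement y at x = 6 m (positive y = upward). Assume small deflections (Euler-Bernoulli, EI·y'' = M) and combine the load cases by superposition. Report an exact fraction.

Load 1 — applied couple M₀=-5 kN·m at a=9 m (b=L-a=3):
  y_1 = (M₀x³/(6L)+C₁x)/EI  [x≤a] with C₁=M₀(3b²-L²)/(6L)=65/8 = ((-5)·6³/(6·12)+(65/8)·6)/100000 = 27/80000 m
Load 2 — uniform load w=14 kN/m over full span:
  y_2 = -wx(L³-2Lx²+x³)/(24EI) = -14·6·(12³-2·12·6²+6³)/(24·100000) = -189/5000 m
Load 3 — point force P=8 kN at a=36/5 m (b=L-a=24/5):
  y_3 = -Pbx(L²-b²-x²)/(6LEI)  [x≤a] = -8·(24/5)·6·(12²-(24/5)²-6²)/(6·12·100000) = -1062/390625 m
Load 4 — applied couple M₀=6 kN·m at a=24/5 m (b=L-a=36/5):
  y_4 = (M₀x³/(6L)-M₀(x-a)²/2+C₁x)/EI  [x>a] with C₁=M₀(3b²-L²)/(6L)=24/25 = (6·6³/(6·12)-6·(6-(24/5))²/2+(24/25)·6)/100000 = 243/1250000 m
Superposition: y = Σ y_i = -1999341/50000000 m ≈ -0.039987 m

y(6) = -1999341/50000000 m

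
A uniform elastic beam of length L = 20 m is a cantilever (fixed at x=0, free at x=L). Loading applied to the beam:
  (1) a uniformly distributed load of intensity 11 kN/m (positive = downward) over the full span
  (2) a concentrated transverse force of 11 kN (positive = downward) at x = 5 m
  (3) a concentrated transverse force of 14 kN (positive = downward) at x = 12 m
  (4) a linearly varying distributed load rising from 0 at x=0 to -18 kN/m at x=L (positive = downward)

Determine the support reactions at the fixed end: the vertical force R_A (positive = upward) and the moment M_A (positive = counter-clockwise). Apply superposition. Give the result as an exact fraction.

Load 1 — uniform load w=11 kN/m over full span:
  R_A = wL = 11·20 = 220 kN
  M_A = wL²/2 = 11·20²/2 = 2200 kN·m
Load 2 — point force P=11 kN at a=5 m (b=L-a=15):
  R_A = P = 11 kN
  M_A = Pa = 11·5 = 55 kN·m
Load 3 — point force P=14 kN at a=12 m (b=L-a=8):
  R_A = P = 14 kN
  M_A = Pa = 14·12 = 168 kN·m
Load 4 — triangular load w₀=-18 kN/m (0→w₀ over full span):
  R_A = w₀L/2 = (-18)·20/2 = -180 kN
  M_A = w₀L²/3 = (-18)·20²/3 = -2400 kN·m
Superposition: R_A = 65 kN, M_A = 23 kN·m

R_A = 65 kN, M_A = 23 kN·m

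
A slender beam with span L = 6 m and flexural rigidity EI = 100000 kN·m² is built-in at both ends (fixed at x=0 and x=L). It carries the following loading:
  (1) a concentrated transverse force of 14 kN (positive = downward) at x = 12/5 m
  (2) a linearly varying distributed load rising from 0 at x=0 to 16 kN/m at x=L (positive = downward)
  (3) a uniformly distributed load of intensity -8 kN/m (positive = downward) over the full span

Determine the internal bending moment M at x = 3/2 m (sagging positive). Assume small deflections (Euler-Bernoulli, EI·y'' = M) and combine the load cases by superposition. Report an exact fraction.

M(3/2) = -147/250 kN·m

Load 1 — point force P=14 kN at a=12/5 m (b=L-a=18/5):
  M_1 = Pb²(3a+b)x/L³ - Pab²/L²  [x≤a] = 14·(18/5)²·(3·(12/5)+(18/5))·(3/2)/6³ - 14·(12/5)·(18/5)²/6² = 189/125 kN·m
Load 2 — triangular load w₀=16 kN/m (0→w₀ over full span):
  M_2 = 3w₀Lx/20 - w₀L²/30 - w₀x³/(6L) = 3·16·6·(3/2)/20 - 16·6²/30 - 16·(3/2)³/(6·6) = 9/10 kN·m
Load 3 — uniform load w=-8 kN/m over full span:
  M_3 = wLx/2 - wL²/12 - wx²/2 = (-8)·6·(3/2)/2 - (-8)·6²/12 - (-8)·(3/2)²/2 = -3 kN·m
Superposition: M = Σ M_i = -147/250 kN·m ≈ -0.588000 kN·m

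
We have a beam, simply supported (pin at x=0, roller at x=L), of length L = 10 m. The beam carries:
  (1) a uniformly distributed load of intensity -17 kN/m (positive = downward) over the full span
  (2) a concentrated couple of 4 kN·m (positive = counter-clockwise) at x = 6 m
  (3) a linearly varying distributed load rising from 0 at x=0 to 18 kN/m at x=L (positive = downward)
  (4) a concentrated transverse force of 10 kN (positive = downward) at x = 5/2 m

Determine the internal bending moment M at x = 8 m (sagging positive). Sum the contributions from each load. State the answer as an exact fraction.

Load 1 — uniform load w=-17 kN/m over full span:
  M_1 = wx(L-x)/2 = (-17)·8·(10-8)/2 = -136 kN·m
Load 2 — applied couple M₀=4 kN·m at a=6 m (b=L-a=4):
  M_2 = M₀x/L - M₀  [x>a] = 4·8/10 - 4 = -4/5 kN·m
Load 3 — triangular load w₀=18 kN/m (0→w₀ over full span):
  M_3 = w₀Lx/6 - w₀x³/(6L) = 18·10·8/6 - 18·8³/(6·10) = 432/5 kN·m
Load 4 — point force P=10 kN at a=5/2 m (b=L-a=15/2):
  M_4 = Pa(L-x)/L  [x>a] = 10·(5/2)·(10-8)/10 = 5 kN·m
Superposition: M = Σ M_i = -227/5 kN·m ≈ -45.400000 kN·m

M(8) = -227/5 kN·m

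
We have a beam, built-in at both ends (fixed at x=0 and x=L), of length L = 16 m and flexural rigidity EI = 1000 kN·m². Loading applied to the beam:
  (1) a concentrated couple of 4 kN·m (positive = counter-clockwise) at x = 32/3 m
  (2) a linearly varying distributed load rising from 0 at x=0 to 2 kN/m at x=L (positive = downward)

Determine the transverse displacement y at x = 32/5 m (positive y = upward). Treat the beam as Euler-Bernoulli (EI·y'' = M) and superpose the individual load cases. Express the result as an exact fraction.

Load 1 — applied couple M₀=4 kN·m at a=32/3 m (b=L-a=16/3):
  y_1 = (R_Ax³/6 - M_Ax²/2)/EI  [x≤a] with R_A=1/3, M_A=4/3 = ((1/3)·(32/5)³/6 - (4/3)·(32/5)²/2)/1000 = -1792/140625 m
Load 2 — triangular load w₀=2 kN/m (0→w₀ over full span):
  y_2 = -w₀x²(L-x)²(x+2L)/(120LEI) = -2·(32/5)²·(16-(32/5))²·((32/5)+2·16)/(120·16·1000) = -294912/1953125 m
Superposition: y = Σ y_i = -2878208/17578125 m ≈ -0.163738 m

y(32/5) = -2878208/17578125 m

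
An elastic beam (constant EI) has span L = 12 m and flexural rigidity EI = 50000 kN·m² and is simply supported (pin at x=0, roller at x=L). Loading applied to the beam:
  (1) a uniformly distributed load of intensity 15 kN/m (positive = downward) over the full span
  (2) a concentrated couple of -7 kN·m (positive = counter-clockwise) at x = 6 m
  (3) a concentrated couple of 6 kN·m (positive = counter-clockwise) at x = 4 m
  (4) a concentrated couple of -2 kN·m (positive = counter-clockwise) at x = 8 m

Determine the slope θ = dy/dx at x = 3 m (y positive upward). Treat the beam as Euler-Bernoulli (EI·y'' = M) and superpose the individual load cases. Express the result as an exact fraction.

θ(3) = -17603/1200000 rad

Load 1 — uniform load w=15 kN/m over full span:
  θ_1 = -w(L³-6Lx²+4x³)/(24EI) = -15·(12³-6·12·3²+4·3³)/(24·50000) = -297/20000 rad
Load 2 — applied couple M₀=-7 kN·m at a=6 m (b=L-a=6):
  θ_2 = (M₀x²/(2L)+C₁)/EI  [x≤a] with C₁=M₀(3b²-L²)/(6L)=7/2 = ((-7)·3²/(2·12)+(7/2))/50000 = 7/400000 rad
Load 3 — applied couple M₀=6 kN·m at a=4 m (b=L-a=8):
  θ_3 = (M₀x²/(2L)+C₁)/EI  [x≤a] with C₁=M₀(3b²-L²)/(6L)=4 = (6·3²/(2·12)+4)/50000 = 1/8000 rad
Load 4 — applied couple M₀=-2 kN·m at a=8 m (b=L-a=4):
  θ_4 = (M₀x²/(2L)+C₁)/EI  [x≤a] with C₁=M₀(3b²-L²)/(6L)=8/3 = ((-2)·3²/(2·12)+(8/3))/50000 = 23/600000 rad
Superposition: θ = Σ θ_i = -17603/1200000 rad ≈ -0.014669 rad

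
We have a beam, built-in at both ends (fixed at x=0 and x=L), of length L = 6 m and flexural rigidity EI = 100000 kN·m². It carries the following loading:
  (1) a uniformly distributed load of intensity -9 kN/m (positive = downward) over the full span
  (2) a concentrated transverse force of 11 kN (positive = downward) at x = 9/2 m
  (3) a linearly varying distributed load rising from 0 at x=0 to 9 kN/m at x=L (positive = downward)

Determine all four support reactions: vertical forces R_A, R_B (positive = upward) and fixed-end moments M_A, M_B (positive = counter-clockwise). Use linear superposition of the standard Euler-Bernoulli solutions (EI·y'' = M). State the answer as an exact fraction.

Load 1 — uniform load w=-9 kN/m over full span:
  R_A = wL/2 = (-9)·6/2 = -27 kN
  M_A = wL²/12 = (-9)·6²/12 = -27 kN·m
  R_B = wL/2 = (-9)·6/2 = -27 kN
  M_B = -wL²/12 = -(-9)·6²/12 = 27 kN·m
Load 2 — point force P=11 kN at a=9/2 m (b=L-a=3/2):
  R_A = Pb²(3a+b)/L³ = 11·(3/2)²·(3·(9/2)+(3/2))/6³ = 55/32 kN
  M_A = Pab²/L² = 11·(9/2)·(3/2)²/6² = 99/32 kN·m
  R_B = Pa²(a+3b)/L³ = 11·(9/2)²·((9/2)+3·(3/2))/6³ = 297/32 kN
  M_B = -Pa²b/L² = -11·(9/2)²·(3/2)/6² = -297/32 kN·m
Load 3 — triangular load w₀=9 kN/m (0→w₀ over full span):
  R_A = 3w₀L/20 = 3·9·6/20 = 81/10 kN
  M_A = w₀L²/30 = 9·6²/30 = 54/5 kN·m
  R_B = 7w₀L/20 = 7·9·6/20 = 189/10 kN
  M_B = -w₀L²/20 = -9·6²/20 = -81/5 kN·m
Superposition: R_A = -2749/160 kN, M_A = -2097/160 kN·m, R_B = 189/160 kN, M_B = 243/160 kN·m

R_A = -2749/160 kN, M_A = -2097/160 kN·m, R_B = 189/160 kN, M_B = 243/160 kN·m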